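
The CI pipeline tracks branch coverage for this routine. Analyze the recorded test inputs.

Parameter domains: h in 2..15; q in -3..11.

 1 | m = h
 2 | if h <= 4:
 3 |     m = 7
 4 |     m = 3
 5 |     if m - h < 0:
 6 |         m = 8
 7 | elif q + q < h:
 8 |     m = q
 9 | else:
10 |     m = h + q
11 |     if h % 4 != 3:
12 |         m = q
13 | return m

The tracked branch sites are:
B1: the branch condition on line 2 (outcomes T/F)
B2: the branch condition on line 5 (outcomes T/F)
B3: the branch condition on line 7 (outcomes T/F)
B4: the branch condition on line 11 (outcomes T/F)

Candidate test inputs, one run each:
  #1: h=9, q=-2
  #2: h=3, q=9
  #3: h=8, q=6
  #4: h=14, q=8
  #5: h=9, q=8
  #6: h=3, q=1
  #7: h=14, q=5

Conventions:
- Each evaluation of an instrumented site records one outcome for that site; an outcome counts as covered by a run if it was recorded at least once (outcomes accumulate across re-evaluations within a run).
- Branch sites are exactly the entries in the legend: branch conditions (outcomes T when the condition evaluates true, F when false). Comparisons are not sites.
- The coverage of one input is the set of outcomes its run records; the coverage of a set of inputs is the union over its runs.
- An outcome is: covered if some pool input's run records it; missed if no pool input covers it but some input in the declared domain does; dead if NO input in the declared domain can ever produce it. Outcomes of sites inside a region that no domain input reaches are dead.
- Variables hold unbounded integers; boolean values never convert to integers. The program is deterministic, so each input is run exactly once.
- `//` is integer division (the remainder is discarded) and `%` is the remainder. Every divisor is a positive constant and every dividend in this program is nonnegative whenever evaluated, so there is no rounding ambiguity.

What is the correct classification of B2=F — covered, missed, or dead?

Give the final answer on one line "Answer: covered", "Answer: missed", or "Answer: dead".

B2=F is recorded by pool input(s) 2, 6 -> covered

Answer: covered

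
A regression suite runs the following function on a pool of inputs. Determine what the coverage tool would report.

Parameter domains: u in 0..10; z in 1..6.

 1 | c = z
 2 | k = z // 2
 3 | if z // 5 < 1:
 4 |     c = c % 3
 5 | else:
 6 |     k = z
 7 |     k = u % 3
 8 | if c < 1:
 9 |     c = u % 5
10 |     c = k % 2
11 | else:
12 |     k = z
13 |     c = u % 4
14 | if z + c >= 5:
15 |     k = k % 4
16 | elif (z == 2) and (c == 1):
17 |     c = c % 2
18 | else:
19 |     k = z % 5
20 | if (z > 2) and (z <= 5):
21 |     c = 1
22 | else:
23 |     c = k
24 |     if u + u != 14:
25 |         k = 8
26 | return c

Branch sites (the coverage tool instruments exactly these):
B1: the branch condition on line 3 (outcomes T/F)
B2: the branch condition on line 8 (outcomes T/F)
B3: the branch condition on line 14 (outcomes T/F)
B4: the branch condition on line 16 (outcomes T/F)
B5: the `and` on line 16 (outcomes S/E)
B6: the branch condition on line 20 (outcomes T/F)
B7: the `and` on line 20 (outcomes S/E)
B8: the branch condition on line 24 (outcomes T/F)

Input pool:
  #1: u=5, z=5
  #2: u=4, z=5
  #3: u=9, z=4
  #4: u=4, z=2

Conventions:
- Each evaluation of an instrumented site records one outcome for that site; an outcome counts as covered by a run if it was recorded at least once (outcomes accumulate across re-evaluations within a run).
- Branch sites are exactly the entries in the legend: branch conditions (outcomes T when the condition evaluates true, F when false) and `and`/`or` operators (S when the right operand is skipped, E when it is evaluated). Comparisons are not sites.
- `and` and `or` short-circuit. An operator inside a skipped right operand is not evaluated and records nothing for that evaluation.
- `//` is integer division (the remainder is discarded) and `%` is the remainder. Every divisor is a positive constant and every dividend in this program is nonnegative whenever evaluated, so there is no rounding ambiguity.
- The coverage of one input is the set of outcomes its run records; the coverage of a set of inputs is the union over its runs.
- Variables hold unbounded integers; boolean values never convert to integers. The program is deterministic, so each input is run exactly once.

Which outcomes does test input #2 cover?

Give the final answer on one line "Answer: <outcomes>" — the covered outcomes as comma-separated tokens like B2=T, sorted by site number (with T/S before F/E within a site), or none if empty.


Running input #2 (u=4, z=5), event by event:
  B1->F, B2->F, B3->T, B7->E, B6->T
distinct outcomes covered: B1=F, B2=F, B3=T, B6=T, B7=E
Answer: B1=F, B2=F, B3=T, B6=T, B7=E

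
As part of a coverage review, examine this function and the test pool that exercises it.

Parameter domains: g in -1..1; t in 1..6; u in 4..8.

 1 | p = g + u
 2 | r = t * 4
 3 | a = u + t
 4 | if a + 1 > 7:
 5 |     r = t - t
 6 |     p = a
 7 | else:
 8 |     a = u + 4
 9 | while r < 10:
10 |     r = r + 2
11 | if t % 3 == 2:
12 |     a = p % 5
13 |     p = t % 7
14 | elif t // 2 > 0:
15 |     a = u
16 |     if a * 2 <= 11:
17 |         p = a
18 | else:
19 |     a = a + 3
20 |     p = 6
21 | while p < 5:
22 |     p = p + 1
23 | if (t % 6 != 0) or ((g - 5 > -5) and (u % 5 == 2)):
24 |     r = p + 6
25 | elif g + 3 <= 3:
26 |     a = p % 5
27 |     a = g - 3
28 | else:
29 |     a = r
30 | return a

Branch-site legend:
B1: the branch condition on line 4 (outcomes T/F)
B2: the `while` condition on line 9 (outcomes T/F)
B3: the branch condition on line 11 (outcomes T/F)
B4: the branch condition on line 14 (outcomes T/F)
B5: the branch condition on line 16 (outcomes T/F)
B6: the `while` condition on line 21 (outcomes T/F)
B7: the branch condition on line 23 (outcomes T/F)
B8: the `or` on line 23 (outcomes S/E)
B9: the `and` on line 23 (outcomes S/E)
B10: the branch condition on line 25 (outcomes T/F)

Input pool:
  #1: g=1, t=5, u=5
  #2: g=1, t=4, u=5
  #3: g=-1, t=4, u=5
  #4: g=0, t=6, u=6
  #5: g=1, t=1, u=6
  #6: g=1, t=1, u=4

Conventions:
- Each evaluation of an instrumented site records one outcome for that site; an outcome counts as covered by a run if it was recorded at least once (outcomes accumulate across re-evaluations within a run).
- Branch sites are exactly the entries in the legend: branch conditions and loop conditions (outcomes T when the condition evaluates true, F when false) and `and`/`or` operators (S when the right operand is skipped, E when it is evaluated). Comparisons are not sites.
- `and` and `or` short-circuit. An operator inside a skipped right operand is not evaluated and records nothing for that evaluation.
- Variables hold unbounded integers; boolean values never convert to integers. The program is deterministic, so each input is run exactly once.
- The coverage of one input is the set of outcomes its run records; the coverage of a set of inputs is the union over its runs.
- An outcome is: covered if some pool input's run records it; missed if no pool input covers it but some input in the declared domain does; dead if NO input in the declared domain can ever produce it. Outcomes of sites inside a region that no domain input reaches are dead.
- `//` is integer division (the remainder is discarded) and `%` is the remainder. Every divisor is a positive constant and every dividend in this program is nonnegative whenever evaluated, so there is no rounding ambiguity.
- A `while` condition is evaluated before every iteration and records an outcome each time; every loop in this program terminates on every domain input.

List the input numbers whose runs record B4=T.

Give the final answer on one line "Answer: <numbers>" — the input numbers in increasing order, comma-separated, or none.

input #1 (g=1, t=5, u=5): misses B4=T
input #2 (g=1, t=4, u=5): covers B4=T
input #3 (g=-1, t=4, u=5): covers B4=T
input #4 (g=0, t=6, u=6): covers B4=T
input #5 (g=1, t=1, u=6): misses B4=T
input #6 (g=1, t=1, u=4): misses B4=T

Answer: 2, 3, 4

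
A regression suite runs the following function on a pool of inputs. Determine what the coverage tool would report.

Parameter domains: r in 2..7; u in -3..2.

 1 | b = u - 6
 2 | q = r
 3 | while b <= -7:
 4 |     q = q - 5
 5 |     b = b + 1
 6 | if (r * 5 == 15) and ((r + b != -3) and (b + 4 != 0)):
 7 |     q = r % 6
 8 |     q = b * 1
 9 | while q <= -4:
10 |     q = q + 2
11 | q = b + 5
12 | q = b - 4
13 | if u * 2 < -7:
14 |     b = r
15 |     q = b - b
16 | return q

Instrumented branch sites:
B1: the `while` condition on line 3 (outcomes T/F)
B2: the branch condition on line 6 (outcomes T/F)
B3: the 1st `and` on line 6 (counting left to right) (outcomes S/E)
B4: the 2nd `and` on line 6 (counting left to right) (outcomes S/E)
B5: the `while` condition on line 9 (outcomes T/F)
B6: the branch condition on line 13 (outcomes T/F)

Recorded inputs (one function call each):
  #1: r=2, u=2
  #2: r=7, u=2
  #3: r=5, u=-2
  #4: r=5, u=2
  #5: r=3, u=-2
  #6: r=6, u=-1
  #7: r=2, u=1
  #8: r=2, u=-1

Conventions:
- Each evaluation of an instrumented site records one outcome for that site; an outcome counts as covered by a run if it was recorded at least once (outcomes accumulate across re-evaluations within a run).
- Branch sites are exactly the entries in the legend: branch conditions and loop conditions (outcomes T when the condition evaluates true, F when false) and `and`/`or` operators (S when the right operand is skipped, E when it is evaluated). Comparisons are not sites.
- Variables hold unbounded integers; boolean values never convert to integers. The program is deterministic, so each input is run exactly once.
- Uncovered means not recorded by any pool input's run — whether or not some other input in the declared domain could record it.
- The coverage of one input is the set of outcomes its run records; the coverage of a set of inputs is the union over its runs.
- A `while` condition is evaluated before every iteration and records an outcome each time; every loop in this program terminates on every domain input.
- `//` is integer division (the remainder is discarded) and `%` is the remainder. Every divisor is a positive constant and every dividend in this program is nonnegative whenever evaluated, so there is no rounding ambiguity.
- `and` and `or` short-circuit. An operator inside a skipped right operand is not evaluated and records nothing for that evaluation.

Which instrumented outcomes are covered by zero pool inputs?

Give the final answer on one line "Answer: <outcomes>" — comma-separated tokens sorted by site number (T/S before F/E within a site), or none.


run #1 (r=2, u=2) records B1=F, B2=F, B3=S, B5=F, B6=F
run #2 (r=7, u=2) records B1=F, B2=F, B3=S, B5=F, B6=F
run #3 (r=5, u=-2) records B1=T, B1=F, B2=F, B3=S, B5=T, B5=F, B6=F
run #4 (r=5, u=2) records B1=F, B2=F, B3=S, B5=F, B6=F
run #5 (r=3, u=-2) records B1=T, B1=F, B2=F, B3=E, B4=S, B5=T, B5=F, B6=F
run #6 (r=6, u=-1) records B1=T, B1=F, B2=F, B3=S, B5=F, B6=F
run #7 (r=2, u=1) records B1=F, B2=F, B3=S, B5=F, B6=F
run #8 (r=2, u=-1) records B1=T, B1=F, B2=F, B3=S, B5=F, B6=F
union over the pool: B1=T, B1=F, B2=F, B3=S, B3=E, B4=S, B5=T, B5=F, B6=F
uncovered (3 of 12): B2=T, B4=E, B6=T
Answer: B2=T, B4=E, B6=T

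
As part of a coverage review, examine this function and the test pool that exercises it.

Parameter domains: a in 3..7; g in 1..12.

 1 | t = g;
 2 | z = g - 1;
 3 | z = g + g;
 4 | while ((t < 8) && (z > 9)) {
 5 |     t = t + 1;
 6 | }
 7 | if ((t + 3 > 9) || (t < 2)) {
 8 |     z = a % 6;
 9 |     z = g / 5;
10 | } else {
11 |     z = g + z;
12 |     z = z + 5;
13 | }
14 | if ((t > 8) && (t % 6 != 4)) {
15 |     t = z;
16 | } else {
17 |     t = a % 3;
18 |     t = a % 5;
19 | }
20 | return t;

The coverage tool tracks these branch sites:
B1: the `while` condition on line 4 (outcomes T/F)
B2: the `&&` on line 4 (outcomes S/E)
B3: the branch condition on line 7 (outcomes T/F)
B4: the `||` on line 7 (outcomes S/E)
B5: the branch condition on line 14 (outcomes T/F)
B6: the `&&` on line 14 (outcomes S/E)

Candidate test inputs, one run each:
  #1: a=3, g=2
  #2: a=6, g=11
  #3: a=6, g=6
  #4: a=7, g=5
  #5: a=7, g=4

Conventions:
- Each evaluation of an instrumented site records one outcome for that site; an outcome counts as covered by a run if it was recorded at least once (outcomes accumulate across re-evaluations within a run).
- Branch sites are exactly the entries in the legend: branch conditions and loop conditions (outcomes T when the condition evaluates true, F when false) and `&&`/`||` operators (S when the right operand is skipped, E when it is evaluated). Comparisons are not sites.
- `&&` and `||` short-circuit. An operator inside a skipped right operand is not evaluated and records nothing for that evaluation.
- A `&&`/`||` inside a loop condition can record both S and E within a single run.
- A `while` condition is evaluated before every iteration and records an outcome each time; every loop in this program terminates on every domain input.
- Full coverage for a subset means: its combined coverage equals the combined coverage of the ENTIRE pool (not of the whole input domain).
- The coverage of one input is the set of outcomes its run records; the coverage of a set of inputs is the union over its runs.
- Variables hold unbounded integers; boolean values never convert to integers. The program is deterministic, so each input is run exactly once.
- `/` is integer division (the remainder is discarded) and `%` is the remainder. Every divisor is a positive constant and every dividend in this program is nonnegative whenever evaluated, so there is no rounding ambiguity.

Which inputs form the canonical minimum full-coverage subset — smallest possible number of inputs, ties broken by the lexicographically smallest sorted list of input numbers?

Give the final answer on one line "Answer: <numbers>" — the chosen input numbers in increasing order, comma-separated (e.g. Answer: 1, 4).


input #1 (a=3, g=2): events B2->E, B1->F, B4->E, B3->F, B6->S, B5->F; covers B1=F, B2=E, B3=F, B4=E, B5=F, B6=S
input #2 (a=6, g=11): events B2->S, B1->F, B4->S, B3->T, B6->E, B5->T; covers B1=F, B2=S, B3=T, B4=S, B5=T, B6=E
input #3 (a=6, g=6): events B2->E, B1->T, B2->E, B1->T, B2->S, B1->F, B4->S, B3->T, B6->S, B5->F; covers B1=T, B1=F, B2=S, B2=E, B3=T, B4=S, B5=F, B6=S
input #4 (a=7, g=5): events B2->E, B1->T, B2->E, B1->T, B2->E, B1->T, B2->S, B1->F, B4->S, B3->T, B6->S, B5->F; covers B1=T, B1=F, B2=S, B2=E, B3=T, B4=S, B5=F, B6=S
input #5 (a=7, g=4): events B2->E, B1->F, B4->E, B3->F, B6->S, B5->F; covers B1=F, B2=E, B3=F, B4=E, B5=F, B6=S
pool-wide coverage (12 outcomes): B1=T, B1=F, B2=S, B2=E, B3=T, B3=F, B4=S, B4=E, B5=T, B5=F, B6=S, B6=E
no size-1 subset reaches all 12 outcomes (best union: 8/12)
no size-2 subset reaches all 12 outcomes (best union: 11/12)
at size 3, {1, 2, 3} reaches all 12 outcomes; every lexicographically earlier size-3 subset fails
Answer: 1, 2, 3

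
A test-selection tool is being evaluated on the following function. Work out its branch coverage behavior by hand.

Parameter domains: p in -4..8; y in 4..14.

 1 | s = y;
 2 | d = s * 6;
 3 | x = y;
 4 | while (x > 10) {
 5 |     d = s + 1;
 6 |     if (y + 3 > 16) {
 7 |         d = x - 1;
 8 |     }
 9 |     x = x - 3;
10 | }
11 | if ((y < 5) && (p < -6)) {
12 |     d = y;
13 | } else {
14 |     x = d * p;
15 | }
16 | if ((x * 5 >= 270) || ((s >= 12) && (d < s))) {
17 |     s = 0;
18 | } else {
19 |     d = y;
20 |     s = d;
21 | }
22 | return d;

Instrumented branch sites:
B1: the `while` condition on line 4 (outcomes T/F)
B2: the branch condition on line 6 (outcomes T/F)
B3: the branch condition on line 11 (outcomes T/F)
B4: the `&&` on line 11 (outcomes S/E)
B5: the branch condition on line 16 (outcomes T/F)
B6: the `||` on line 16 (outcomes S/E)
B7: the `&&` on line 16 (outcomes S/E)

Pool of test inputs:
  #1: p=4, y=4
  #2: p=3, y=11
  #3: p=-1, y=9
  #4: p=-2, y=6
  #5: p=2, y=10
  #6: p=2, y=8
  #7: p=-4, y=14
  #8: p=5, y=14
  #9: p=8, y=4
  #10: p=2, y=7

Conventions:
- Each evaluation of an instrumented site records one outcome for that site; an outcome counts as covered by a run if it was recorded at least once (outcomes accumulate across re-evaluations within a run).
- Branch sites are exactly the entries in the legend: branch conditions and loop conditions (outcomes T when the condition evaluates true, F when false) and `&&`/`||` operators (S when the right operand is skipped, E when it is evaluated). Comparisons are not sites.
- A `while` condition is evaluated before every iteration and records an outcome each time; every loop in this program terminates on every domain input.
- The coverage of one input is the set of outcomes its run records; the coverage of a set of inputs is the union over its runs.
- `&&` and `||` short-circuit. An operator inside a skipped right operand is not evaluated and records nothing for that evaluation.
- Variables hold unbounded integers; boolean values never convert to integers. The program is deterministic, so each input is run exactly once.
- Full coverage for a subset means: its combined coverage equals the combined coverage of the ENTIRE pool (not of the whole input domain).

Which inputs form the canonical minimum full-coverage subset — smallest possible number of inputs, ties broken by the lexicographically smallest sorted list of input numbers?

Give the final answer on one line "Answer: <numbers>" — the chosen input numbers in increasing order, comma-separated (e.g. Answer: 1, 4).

run #1 (p=4, y=4) records B1=F, B3=F, B4=E, B5=T, B6=S
run #2 (p=3, y=11) records B1=T, B1=F, B2=F, B3=F, B4=S, B5=F, B6=E, B7=S
run #3 (p=-1, y=9) records B1=F, B3=F, B4=S, B5=F, B6=E, B7=S
run #4 (p=-2, y=6) records B1=F, B3=F, B4=S, B5=F, B6=E, B7=S
run #5 (p=2, y=10) records B1=F, B3=F, B4=S, B5=T, B6=S
run #6 (p=2, y=8) records B1=F, B3=F, B4=S, B5=T, B6=S
run #7 (p=-4, y=14) records B1=T, B1=F, B2=T, B3=F, B4=S, B5=T, B6=E, B7=E
run #8 (p=5, y=14) records B1=T, B1=F, B2=T, B3=F, B4=S, B5=T, B6=E, B7=E
run #9 (p=8, y=4) records B1=F, B3=F, B4=E, B5=T, B6=S
run #10 (p=2, y=7) records B1=F, B3=F, B4=S, B5=T, B6=S
together the pool reaches 13 outcomes: B1=T, B1=F, B2=T, B2=F, B3=F, B4=S, B4=E, B5=T, B5=F, B6=S, B6=E, B7=S, B7=E
size 1 is not enough: best union over all size-1 subsets is 8/13
size 2 is not enough: best union over all size-2 subsets is 11/13
inputs {1, 2, 7} (size 3) cover everything; no size-3 subset with a lexicographically smaller index list covers all 13

Answer: 1, 2, 7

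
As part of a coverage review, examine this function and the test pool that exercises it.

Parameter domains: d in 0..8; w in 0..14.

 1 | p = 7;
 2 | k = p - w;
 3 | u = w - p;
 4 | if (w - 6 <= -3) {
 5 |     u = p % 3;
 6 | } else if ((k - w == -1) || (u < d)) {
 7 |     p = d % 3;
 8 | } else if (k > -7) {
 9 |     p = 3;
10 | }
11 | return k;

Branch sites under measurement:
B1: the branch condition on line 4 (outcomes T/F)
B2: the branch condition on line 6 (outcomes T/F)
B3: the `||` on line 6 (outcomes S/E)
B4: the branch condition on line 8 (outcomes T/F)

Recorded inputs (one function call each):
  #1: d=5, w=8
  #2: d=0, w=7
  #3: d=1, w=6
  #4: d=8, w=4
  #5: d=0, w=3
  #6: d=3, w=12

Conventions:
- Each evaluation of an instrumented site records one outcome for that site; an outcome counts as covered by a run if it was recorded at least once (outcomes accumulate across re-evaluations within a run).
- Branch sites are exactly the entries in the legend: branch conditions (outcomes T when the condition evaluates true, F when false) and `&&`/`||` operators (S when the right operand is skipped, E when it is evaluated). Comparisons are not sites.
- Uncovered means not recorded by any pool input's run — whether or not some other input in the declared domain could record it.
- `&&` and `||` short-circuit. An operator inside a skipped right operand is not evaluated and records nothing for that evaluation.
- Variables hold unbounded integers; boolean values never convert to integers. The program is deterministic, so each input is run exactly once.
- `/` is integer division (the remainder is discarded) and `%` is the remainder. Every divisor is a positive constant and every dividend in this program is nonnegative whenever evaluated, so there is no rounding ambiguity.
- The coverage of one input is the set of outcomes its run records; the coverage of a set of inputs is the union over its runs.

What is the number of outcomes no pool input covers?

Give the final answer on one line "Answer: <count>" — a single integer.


run #1 (d=5, w=8) runs B1->F, B3->E, B2->T; records B1=F, B2=T, B3=E
run #2 (d=0, w=7) runs B1->F, B3->E, B2->F, B4->T; records B1=F, B2=F, B3=E, B4=T
run #3 (d=1, w=6) runs B1->F, B3->E, B2->T; records B1=F, B2=T, B3=E
run #4 (d=8, w=4) runs B1->F, B3->S, B2->T; records B1=F, B2=T, B3=S
run #5 (d=0, w=3) runs B1->T; records B1=T
run #6 (d=3, w=12) runs B1->F, B3->E, B2->F, B4->T; records B1=F, B2=F, B3=E, B4=T
union over the pool: B1=T, B1=F, B2=T, B2=F, B3=S, B3=E, B4=T
uncovered (1 of 8): B4=F
Answer: 1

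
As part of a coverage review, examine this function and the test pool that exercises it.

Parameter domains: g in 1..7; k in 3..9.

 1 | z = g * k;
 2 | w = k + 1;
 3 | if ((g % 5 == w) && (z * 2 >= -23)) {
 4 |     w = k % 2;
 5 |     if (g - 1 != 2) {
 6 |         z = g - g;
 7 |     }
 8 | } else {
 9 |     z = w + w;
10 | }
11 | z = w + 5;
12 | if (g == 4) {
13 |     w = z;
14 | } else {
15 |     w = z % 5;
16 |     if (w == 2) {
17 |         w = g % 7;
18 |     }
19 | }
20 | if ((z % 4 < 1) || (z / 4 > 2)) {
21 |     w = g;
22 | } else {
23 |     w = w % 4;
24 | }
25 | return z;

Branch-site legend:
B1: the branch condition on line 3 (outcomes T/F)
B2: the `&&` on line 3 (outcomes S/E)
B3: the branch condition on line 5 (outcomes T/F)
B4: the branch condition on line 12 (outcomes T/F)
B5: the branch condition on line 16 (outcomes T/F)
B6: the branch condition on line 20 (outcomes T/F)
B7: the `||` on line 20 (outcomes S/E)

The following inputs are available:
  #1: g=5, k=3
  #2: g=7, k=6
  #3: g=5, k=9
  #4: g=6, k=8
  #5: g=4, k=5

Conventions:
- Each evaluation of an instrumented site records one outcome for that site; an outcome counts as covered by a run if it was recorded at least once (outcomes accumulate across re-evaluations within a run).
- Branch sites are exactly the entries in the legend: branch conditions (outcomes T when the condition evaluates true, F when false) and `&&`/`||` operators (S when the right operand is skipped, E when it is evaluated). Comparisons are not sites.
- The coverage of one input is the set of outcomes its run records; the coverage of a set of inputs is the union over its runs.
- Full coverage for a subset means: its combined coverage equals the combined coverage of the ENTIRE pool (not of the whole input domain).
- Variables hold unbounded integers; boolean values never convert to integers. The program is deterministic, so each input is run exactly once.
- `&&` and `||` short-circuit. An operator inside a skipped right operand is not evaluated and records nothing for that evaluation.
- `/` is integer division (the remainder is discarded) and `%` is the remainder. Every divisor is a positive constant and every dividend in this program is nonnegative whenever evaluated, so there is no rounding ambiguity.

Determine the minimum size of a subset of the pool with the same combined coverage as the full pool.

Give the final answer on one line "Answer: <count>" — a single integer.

run #1 (g=5, k=3) runs B2->S, B1->F, B4->F, B5->F, B7->E, B6->F; records B1=F, B2=S, B4=F, B5=F, B6=F, B7=E
run #2 (g=7, k=6) runs B2->S, B1->F, B4->F, B5->T, B7->S, B6->T; records B1=F, B2=S, B4=F, B5=T, B6=T, B7=S
run #3 (g=5, k=9) runs B2->S, B1->F, B4->F, B5->F, B7->E, B6->T; records B1=F, B2=S, B4=F, B5=F, B6=T, B7=E
run #4 (g=6, k=8) runs B2->S, B1->F, B4->F, B5->F, B7->E, B6->T; records B1=F, B2=S, B4=F, B5=F, B6=T, B7=E
run #5 (g=4, k=5) runs B2->S, B1->F, B4->T, B7->E, B6->F; records B1=F, B2=S, B4=T, B6=F, B7=E
together the pool reaches 10 outcomes: B1=F, B2=S, B4=T, B4=F, B5=T, B5=F, B6=T, B6=F, B7=S, B7=E
checked all size-1 subsets: none covers 10 outcomes (max 6/10)
checked all size-2 subsets: none covers 10 outcomes (max 9/10)
inputs {1, 2, 5} (size 3) cover everything; no size-3 subset with a lexicographically smaller index list covers all 10

Answer: 3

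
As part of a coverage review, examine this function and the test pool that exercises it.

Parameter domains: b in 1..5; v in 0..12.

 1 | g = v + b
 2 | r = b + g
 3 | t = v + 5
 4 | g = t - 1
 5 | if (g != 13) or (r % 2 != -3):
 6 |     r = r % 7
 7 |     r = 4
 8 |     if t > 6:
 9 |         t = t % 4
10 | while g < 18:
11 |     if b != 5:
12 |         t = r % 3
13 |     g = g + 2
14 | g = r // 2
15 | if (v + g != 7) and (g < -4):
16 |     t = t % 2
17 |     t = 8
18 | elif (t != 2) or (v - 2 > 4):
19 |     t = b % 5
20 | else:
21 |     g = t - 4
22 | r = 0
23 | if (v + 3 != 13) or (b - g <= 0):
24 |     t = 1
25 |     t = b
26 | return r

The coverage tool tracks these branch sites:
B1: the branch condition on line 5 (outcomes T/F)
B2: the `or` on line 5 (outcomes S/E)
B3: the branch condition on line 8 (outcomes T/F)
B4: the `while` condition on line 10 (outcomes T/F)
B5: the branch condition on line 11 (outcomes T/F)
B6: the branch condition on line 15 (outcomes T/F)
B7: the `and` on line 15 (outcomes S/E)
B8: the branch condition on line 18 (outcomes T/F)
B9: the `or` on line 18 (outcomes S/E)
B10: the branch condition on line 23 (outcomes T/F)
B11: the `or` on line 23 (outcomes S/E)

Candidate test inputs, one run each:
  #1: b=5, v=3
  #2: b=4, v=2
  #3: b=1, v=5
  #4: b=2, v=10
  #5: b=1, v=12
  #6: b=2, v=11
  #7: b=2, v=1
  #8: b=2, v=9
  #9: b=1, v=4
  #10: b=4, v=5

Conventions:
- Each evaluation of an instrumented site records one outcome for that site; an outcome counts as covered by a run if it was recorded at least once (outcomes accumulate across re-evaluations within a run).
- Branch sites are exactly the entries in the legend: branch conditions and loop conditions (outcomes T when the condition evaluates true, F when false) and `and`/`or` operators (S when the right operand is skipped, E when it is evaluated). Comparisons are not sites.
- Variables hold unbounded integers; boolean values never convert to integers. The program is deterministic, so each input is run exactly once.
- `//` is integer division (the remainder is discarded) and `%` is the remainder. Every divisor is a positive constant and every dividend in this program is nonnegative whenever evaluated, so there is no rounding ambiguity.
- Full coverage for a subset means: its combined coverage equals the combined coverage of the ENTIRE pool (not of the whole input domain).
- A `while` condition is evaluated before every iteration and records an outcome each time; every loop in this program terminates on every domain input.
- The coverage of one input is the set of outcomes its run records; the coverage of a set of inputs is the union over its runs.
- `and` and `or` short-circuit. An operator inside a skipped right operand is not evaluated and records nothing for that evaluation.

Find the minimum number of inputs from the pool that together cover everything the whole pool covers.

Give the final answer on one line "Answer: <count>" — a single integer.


input #1 (b=5, v=3): events B2->S, B1->T, B3->T, B4->T, B5->F, B4->T, B5->F, B4->T, B5->F, B4->T, B5->F, B4->T, B5->F, B4->T, ...; covers B1=T, B2=S, B3=T, B4=T, B4=F, B5=F, B6=F, B7=E, B8=T, B9=S, B10=T, B11=S
input #2 (b=4, v=2): events B2->S, B1->T, B3->T, B4->T, B5->T, B4->T, B5->T, B4->T, B5->T, B4->T, B5->T, B4->T, B5->T, B4->T, ...; covers B1=T, B2=S, B3=T, B4=T, B4=F, B5=T, B6=F, B7=E, B8=T, B9=S, B10=T, B11=S
input #3 (b=1, v=5): events B2->S, B1->T, B3->T, B4->T, B5->T, B4->T, B5->T, B4->T, B5->T, B4->T, B5->T, B4->T, B5->T, B4->F, ...; covers B1=T, B2=S, B3=T, B4=T, B4=F, B5=T, B6=F, B7=S, B8=T, B9=S, B10=T, B11=S
input #4 (b=2, v=10): events B2->S, B1->T, B3->T, B4->T, B5->T, B4->T, B5->T, B4->F, B7->E, B6->F, B9->S, B8->T, B11->E, B10->T; covers B1=T, B2=S, B3=T, B4=T, B4=F, B5=T, B6=F, B7=E, B8=T, B9=S, B10=T, B11=E
input #5 (b=1, v=12): events B2->S, B1->T, B3->T, B4->T, B5->T, B4->F, B7->E, B6->F, B9->S, B8->T, B11->S, B10->T; covers B1=T, B2=S, B3=T, B4=T, B4=F, B5=T, B6=F, B7=E, B8=T, B9=S, B10=T, B11=S
input #6 (b=2, v=11): events B2->S, B1->T, B3->T, B4->T, B5->T, B4->T, B5->T, B4->F, B7->E, B6->F, B9->S, B8->T, B11->S, B10->T; covers B1=T, B2=S, B3=T, B4=T, B4=F, B5=T, B6=F, B7=E, B8=T, B9=S, B10=T, B11=S
input #7 (b=2, v=1): events B2->S, B1->T, B3->F, B4->T, B5->T, B4->T, B5->T, B4->T, B5->T, B4->T, B5->T, B4->T, B5->T, B4->T, ...; covers B1=T, B2=S, B3=F, B4=T, B4=F, B5=T, B6=F, B7=E, B8=T, B9=S, B10=T, B11=S
input #8 (b=2, v=9): events B2->E, B1->T, B3->T, B4->T, B5->T, B4->T, B5->T, B4->T, B5->T, B4->F, B7->E, B6->F, B9->S, B8->T, ...; covers B1=T, B2=E, B3=T, B4=T, B4=F, B5=T, B6=F, B7=E, B8=T, B9=S, B10=T, B11=S
input #9 (b=1, v=4): events B2->S, B1->T, B3->T, B4->T, B5->T, B4->T, B5->T, B4->T, B5->T, B4->T, B5->T, B4->T, B5->T, B4->F, ...; covers B1=T, B2=S, B3=T, B4=T, B4=F, B5=T, B6=F, B7=E, B8=T, B9=S, B10=T, B11=S
input #10 (b=4, v=5): events B2->S, B1->T, B3->T, B4->T, B5->T, B4->T, B5->T, B4->T, B5->T, B4->T, B5->T, B4->T, B5->T, B4->F, ...; covers B1=T, B2=S, B3=T, B4=T, B4=F, B5=T, B6=F, B7=S, B8=T, B9=S, B10=T, B11=S
together the pool reaches 17 outcomes: B1=T, B2=S, B2=E, B3=T, B3=F, B4=T, B4=F, B5=T, B5=F, B6=F, B7=S, B7=E, B8=T, B9=S, B10=T, B11=S, B11=E
every size-1 subset falls short of the 17 outcomes (best: 12/17)
every size-2 subset falls short of the 17 outcomes (best: 14/17)
every size-3 subset falls short of the 17 outcomes (best: 15/17)
every size-4 subset falls short of the 17 outcomes (best: 16/17)
size 5: inputs {1, 3, 4, 7, 8} cover all 17 outcomes, and no lexicographically smaller subset of this size does
Answer: 5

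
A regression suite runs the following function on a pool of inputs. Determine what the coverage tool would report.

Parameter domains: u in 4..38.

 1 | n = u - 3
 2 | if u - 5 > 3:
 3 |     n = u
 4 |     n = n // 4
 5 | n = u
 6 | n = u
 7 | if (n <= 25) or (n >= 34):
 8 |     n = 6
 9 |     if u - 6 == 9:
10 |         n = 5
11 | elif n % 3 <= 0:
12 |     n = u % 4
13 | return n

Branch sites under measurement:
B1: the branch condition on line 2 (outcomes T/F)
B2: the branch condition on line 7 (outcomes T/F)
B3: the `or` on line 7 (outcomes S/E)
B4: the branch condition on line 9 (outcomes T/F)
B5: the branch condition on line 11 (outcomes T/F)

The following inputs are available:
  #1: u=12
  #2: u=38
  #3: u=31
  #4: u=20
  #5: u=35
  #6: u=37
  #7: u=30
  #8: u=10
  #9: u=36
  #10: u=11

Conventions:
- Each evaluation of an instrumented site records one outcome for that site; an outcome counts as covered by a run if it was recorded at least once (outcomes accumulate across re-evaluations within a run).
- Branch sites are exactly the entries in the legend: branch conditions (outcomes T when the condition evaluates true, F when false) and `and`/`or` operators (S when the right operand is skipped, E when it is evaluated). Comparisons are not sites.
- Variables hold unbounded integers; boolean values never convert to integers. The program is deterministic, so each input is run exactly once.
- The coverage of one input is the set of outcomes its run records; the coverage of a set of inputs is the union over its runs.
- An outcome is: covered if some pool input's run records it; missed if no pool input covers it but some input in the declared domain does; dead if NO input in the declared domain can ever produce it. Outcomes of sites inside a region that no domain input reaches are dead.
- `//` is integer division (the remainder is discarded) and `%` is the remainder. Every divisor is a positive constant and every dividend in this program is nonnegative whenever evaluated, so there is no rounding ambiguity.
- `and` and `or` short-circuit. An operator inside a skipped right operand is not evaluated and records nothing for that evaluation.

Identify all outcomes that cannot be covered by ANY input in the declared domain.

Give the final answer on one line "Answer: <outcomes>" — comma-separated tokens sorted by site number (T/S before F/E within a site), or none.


running all 35 domain inputs and tallying outcomes:
  reachable outcomes have witnesses, e.g. B1=T (e.g. u=9), B1=F (e.g. u=4), B2=T (e.g. u=4), B2=F (e.g. u=26)
Answer: none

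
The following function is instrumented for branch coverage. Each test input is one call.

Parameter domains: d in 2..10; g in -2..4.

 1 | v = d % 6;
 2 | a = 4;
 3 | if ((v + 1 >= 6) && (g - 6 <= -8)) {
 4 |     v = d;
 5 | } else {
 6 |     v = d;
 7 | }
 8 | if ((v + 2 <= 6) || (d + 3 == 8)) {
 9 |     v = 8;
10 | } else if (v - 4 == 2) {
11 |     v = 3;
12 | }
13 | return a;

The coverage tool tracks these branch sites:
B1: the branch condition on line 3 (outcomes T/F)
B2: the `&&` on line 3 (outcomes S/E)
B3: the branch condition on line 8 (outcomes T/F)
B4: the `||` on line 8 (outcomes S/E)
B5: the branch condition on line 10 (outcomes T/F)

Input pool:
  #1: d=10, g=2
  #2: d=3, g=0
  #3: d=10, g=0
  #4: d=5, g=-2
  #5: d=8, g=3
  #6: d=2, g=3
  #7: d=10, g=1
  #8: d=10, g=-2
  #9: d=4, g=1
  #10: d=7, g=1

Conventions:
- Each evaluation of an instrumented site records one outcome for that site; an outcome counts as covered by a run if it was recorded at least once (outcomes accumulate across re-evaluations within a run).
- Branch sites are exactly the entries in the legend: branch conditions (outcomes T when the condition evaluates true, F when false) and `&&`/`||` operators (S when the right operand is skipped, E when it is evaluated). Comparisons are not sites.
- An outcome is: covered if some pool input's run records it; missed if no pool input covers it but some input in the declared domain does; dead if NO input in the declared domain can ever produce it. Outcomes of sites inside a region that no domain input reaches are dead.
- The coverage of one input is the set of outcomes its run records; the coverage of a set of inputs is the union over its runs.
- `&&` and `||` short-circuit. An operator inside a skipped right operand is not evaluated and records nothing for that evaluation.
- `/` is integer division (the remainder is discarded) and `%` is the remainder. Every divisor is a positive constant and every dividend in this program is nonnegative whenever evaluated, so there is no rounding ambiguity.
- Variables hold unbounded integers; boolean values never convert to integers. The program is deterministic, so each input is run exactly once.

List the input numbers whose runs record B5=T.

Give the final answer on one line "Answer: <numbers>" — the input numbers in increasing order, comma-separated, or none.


input #1 (d=10, g=2): does not produce B5=T
input #2 (d=3, g=0): does not produce B5=T
input #3 (d=10, g=0): does not produce B5=T
input #4 (d=5, g=-2): does not produce B5=T
input #5 (d=8, g=3): does not produce B5=T
input #6 (d=2, g=3): does not produce B5=T
input #7 (d=10, g=1): does not produce B5=T
input #8 (d=10, g=-2): does not produce B5=T
input #9 (d=4, g=1): does not produce B5=T
input #10 (d=7, g=1): does not produce B5=T
Answer: none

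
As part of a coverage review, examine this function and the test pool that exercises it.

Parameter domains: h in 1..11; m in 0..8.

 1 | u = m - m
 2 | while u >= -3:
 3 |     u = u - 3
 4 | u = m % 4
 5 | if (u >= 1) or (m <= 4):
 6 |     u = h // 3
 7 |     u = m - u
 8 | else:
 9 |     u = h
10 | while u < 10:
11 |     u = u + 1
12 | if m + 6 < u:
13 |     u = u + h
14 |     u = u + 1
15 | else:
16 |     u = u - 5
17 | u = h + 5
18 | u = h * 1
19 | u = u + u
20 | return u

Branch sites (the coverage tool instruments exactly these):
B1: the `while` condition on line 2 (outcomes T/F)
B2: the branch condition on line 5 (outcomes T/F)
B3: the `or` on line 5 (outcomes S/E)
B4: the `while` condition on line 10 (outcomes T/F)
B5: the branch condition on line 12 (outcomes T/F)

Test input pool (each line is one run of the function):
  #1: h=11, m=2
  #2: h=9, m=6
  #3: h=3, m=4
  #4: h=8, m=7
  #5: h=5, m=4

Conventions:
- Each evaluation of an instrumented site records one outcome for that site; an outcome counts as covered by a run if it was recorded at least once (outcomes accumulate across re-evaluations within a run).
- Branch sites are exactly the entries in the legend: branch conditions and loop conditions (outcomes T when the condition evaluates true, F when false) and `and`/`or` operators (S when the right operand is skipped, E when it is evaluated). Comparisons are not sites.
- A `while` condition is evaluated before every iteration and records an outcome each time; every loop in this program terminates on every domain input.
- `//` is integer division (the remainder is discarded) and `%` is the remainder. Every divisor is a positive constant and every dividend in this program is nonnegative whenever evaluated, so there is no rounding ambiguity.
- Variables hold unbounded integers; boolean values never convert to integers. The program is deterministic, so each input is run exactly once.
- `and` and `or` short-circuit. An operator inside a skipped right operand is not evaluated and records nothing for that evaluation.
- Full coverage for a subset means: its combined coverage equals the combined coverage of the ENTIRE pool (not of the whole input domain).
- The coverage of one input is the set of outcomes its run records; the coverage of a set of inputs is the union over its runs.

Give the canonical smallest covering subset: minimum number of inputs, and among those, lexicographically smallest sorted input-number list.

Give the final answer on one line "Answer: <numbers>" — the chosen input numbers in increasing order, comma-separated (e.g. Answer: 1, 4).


input #1, h=11, m=2: events B1->T, B1->T, B1->F, B3->S, B2->T, B4->T, B4->T, B4->T, B4->T, B4->T, B4->T, B4->T, B4->T, B4->T, ...; outcomes B1=T, B1=F, B2=T, B3=S, B4=T, B4=F, B5=T
input #2, h=9, m=6: events B1->T, B1->T, B1->F, B3->S, B2->T, B4->T, B4->T, B4->T, B4->T, B4->T, B4->T, B4->T, B4->F, B5->F; outcomes B1=T, B1=F, B2=T, B3=S, B4=T, B4=F, B5=F
input #3, h=3, m=4: events B1->T, B1->T, B1->F, B3->E, B2->T, B4->T, B4->T, B4->T, B4->T, B4->T, B4->T, B4->T, B4->F, B5->F; outcomes B1=T, B1=F, B2=T, B3=E, B4=T, B4=F, B5=F
input #4, h=8, m=7: events B1->T, B1->T, B1->F, B3->S, B2->T, B4->T, B4->T, B4->T, B4->T, B4->T, B4->F, B5->F; outcomes B1=T, B1=F, B2=T, B3=S, B4=T, B4=F, B5=F
input #5, h=5, m=4: events B1->T, B1->T, B1->F, B3->E, B2->T, B4->T, B4->T, B4->T, B4->T, B4->T, B4->T, B4->T, B4->F, B5->F; outcomes B1=T, B1=F, B2=T, B3=E, B4=T, B4=F, B5=F
the full pool covers 9 outcomes: B1=T, B1=F, B2=T, B3=S, B3=E, B4=T, B4=F, B5=T, B5=F
no size-1 subset reaches all 9 outcomes (best union: 7/9)
inputs {1, 3} (size 2) cover everything; no size-2 subset with a lexicographically smaller index list covers all 9
Answer: 1, 3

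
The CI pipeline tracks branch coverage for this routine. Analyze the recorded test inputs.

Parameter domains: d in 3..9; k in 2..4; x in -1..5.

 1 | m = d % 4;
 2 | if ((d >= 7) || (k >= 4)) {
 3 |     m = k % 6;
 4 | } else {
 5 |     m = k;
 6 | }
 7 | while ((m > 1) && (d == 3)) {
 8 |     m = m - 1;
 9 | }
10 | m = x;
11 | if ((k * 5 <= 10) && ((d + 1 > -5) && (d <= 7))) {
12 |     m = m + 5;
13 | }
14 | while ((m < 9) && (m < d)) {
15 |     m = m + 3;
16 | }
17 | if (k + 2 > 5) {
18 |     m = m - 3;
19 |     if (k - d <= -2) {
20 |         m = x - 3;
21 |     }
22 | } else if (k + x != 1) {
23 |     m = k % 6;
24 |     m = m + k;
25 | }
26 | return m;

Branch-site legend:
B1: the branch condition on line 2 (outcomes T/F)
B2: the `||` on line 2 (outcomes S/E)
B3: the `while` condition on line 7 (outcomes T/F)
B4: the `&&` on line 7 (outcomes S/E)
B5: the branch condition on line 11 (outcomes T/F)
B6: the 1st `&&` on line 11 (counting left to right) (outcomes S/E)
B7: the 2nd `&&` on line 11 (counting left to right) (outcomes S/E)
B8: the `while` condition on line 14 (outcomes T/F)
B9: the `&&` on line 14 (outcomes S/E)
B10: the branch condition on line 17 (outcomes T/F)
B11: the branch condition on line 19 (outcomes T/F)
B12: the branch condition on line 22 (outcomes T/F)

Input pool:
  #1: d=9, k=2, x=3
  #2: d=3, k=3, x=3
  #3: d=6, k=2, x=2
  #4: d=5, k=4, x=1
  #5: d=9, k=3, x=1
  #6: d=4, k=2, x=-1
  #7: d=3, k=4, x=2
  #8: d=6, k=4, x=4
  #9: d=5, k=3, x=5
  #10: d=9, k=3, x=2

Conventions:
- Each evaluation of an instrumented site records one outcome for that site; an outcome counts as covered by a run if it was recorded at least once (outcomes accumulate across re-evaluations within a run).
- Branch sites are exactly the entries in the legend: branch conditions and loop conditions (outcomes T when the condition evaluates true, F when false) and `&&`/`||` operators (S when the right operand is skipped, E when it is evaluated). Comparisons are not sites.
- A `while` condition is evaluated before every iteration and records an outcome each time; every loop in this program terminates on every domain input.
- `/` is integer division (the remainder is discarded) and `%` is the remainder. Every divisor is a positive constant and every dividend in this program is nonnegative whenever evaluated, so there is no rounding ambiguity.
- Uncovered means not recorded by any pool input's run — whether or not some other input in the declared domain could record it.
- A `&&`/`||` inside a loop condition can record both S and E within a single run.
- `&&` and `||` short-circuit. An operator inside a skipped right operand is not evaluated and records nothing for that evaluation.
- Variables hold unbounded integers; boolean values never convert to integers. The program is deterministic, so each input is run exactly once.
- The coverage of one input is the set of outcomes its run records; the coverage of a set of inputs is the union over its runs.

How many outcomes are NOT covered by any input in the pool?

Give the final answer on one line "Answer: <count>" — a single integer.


run #1 (d=9, k=2, x=3) records B1=T, B2=S, B3=F, B4=E, B5=F, B6=E, B7=E, B8=T, B8=F, B9=S, B9=E, B10=F, B12=T
run #2 (d=3, k=3, x=3) records B1=F, B2=E, B3=T, B3=F, B4=S, B4=E, B5=F, B6=S, B8=F, B9=E, B10=F, B12=T
run #3 (d=6, k=2, x=2) records B1=F, B2=E, B3=F, B4=E, B5=T, B6=E, B7=E, B8=F, B9=E, B10=F, B12=T
run #4 (d=5, k=4, x=1) records B1=T, B2=E, B3=F, B4=E, B5=F, B6=S, B8=T, B8=F, B9=E, B10=T, B11=F
run #5 (d=9, k=3, x=1) records B1=T, B2=S, B3=F, B4=E, B5=F, B6=S, B8=T, B8=F, B9=S, B9=E, B10=F, B12=T
run #6 (d=4, k=2, x=-1) records B1=F, B2=E, B3=F, B4=E, B5=T, B6=E, B7=E, B8=F, B9=E, B10=F, B12=F
run #7 (d=3, k=4, x=2) records B1=T, B2=E, B3=T, B3=F, B4=S, B4=E, B5=F, B6=S, B8=T, B8=F, B9=E, B10=T, B11=F
run #8 (d=6, k=4, x=4) records B1=T, B2=E, B3=F, B4=E, B5=F, B6=S, B8=T, B8=F, B9=E, B10=T, B11=T
run #9 (d=5, k=3, x=5) records B1=F, B2=E, B3=F, B4=E, B5=F, B6=S, B8=F, B9=E, B10=F, B12=T
run #10 (d=9, k=3, x=2) records B1=T, B2=S, B3=F, B4=E, B5=F, B6=S, B8=T, B8=F, B9=S, B9=E, B10=F, B12=T
union over the pool: B1=T, B1=F, B2=S, B2=E, B3=T, B3=F, B4=S, B4=E, B5=T, B5=F, B6=S, B6=E, B7=E, B8=T, B8=F, B9=S, B9=E, B10=T, B10=F, B11=T, B11=F, B12=T, B12=F
uncovered (1 of 24): B7=S
Answer: 1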